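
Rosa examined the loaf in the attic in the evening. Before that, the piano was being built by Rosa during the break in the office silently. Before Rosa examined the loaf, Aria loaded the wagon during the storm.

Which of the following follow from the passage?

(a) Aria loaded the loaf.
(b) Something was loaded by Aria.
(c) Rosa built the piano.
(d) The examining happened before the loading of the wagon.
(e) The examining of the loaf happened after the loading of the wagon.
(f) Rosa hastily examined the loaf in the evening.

(a) Not entailed — Aria loaded the wagon, not the loaf; the loaf belongs to the examining event.
(b) Entailed — every conjunct here is already in the original loading event.
(c) Not entailed — 'was building' is progressive on an accomplishment; it does not entail the completed 'built'.
(d) Not entailed — the narrative places the loading before the examining, not after.
(e) Entailed — the narrative places the loading before the examining.
(f) Not entailed — 'hastily' adds information not in the original event.

(b), (e)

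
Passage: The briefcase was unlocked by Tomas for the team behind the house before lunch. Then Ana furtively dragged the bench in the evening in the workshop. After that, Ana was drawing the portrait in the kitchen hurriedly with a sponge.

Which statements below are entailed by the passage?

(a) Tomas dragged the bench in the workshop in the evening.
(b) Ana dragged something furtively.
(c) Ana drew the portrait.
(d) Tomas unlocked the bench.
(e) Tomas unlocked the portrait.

(a) Not entailed — the passage has Ana dragging the bench, not Tomas.
(b) Entailed — dropping 'in the evening', 'in the workshop' and generalizing the patient leaves a sub-description the original still satisfies.
(c) Not entailed — 'was drawing' is progressive on an accomplishment; it does not entail the completed 'drew'.
(d) Not entailed — Tomas unlocked the briefcase, not the bench; the bench belongs to the dragging event.
(e) Not entailed — Tomas unlocked the briefcase, not the portrait; the portrait belongs to the drawing event.

(b)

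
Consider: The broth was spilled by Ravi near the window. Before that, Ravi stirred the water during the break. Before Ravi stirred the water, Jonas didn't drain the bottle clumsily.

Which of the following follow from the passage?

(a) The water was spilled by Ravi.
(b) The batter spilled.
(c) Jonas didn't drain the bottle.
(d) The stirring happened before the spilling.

(d)

(a) Not entailed — Ravi spilled the broth, not the water; the water belongs to the stirring event.
(b) Not entailed — the broth is what spilled, not the batter.
(c) Not entailed — dropping 'clumsily' under negation is not valid — the original leaves open that Jonas drained the bottle some other way.
(d) Entailed — the narrative places the stirring before the spilling.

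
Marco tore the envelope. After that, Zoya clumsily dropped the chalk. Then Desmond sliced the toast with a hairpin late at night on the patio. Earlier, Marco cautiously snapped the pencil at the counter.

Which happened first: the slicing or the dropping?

The connectives place the dropping before the slicing.

the dropping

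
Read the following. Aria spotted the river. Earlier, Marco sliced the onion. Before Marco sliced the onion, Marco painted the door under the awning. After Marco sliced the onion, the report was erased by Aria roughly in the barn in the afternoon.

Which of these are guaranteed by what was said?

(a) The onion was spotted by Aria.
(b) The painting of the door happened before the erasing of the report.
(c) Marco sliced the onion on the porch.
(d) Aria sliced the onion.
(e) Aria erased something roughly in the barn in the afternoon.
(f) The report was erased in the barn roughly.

(b), (e), (f)

(a) Not entailed — Aria spotted the river, not the onion; the onion belongs to the slicing event.
(b) Entailed — the narrative places the painting before the erasing.
(c) Not entailed — 'on the porch' adds information not in the original event.
(d) Not entailed — the passage has Marco slicing the onion, not Aria.
(e) Entailed — generalizing the patient leaves a sub-description the original still satisfies.
(f) Entailed — this follows by dropping conjuncts from the erasing event's description.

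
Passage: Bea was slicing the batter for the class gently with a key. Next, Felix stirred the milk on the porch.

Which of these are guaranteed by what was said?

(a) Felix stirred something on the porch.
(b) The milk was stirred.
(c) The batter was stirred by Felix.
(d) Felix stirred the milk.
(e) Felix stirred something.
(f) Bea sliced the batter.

(a), (b), (d), (e)

(a) Entailed — the original entails any weakening of itself; this just generalizes the patient.
(b) Entailed — dropping 'on the porch' and generalizing the agent leaves a sub-description the original still satisfies.
(c) Not entailed — Felix stirred the milk, not the batter; the batter belongs to the slicing event.
(d) Entailed — the original entails any weakening of itself; this just drops 'on the porch'.
(e) Entailed — this follows by dropping conjuncts from the stirring event's description.
(f) Not entailed — 'was slicing' is progressive on an accomplishment; it does not entail the completed 'sliced'.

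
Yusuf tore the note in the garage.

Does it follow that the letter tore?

no

Nothing is said about any letter; only the note is affected.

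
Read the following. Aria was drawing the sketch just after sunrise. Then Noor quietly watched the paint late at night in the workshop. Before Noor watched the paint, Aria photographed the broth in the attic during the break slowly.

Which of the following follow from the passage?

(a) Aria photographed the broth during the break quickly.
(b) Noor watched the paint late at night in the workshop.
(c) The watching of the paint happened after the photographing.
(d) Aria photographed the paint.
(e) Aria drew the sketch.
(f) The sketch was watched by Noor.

(a) Not entailed — 'quickly' adds a manner not in (and inconsistent with) the original.
(b) Entailed — this follows by dropping conjuncts from the watching event's description.
(c) Entailed — the narrative places the photographing before the watching.
(d) Not entailed — Aria photographed the broth, not the paint; the paint belongs to the watching event.
(e) Not entailed — 'was drawing' is progressive on an accomplishment; it does not entail the completed 'drew'.
(f) Not entailed — Noor watched the paint, not the sketch; the sketch belongs to the drawing event.

(b), (c)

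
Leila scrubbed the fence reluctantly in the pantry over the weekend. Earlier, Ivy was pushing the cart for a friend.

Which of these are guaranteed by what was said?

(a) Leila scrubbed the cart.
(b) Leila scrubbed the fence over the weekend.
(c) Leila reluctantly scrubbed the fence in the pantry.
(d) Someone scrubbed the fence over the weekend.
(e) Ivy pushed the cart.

(a) Not entailed — Leila scrubbed the fence, not the cart; the cart belongs to the pushing event.
(b) Entailed — the original entails any weakening of itself; this just drops 'reluctantly', 'in the pantry'.
(c) Entailed — the original entails any weakening of itself; this just drops 'over the weekend'.
(d) Entailed — this follows by dropping conjuncts from the scrubbing event's description.
(e) Entailed — 'push' is an activity; 'was pushing' entails that some pushing happened, so 'pushed' holds.

(b), (c), (d), (e)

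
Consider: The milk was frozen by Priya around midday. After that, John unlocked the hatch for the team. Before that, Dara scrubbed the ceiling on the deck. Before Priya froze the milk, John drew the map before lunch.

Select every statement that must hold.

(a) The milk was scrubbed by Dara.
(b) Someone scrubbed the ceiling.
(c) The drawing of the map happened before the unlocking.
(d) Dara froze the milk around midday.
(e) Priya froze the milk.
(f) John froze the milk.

(a) Not entailed — Dara scrubbed the ceiling, not the milk; the milk belongs to the freezing event.
(b) Entailed — dropping 'on the deck' and generalizing the agent leaves a sub-description the original still satisfies.
(c) Entailed — the narrative places the drawing before the unlocking.
(d) Not entailed — the passage has Priya freezing the milk, not Dara.
(e) Entailed — the original entails any weakening of itself; this just drops 'around midday'.
(f) Not entailed — the passage has Priya freezing the milk, not John.

(b), (c), (e)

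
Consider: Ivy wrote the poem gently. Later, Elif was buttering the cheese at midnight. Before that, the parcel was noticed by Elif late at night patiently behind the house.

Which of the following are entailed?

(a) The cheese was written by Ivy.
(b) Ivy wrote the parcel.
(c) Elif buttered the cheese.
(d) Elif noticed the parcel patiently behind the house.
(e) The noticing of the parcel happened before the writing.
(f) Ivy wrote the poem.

(d), (f)

(a) Not entailed — Ivy wrote the poem, not the cheese; the cheese belongs to the buttering event.
(b) Not entailed — Ivy wrote the poem, not the parcel; the parcel belongs to the noticing event.
(c) Not entailed — 'was buttering' is progressive on an accomplishment; it does not entail the completed 'buttered'.
(d) Entailed — the original entails any weakening of itself; this just drops 'late at night'.
(e) Not entailed — the narrative doesn't order the noticing relative to the writing.
(f) Entailed — this follows by dropping conjuncts from the writing event's description.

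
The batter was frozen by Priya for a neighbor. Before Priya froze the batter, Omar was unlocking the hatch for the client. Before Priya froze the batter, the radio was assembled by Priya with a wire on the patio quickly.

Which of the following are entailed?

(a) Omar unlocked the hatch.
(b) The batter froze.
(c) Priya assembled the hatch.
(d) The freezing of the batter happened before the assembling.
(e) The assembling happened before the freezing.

(b), (e)

(a) Not entailed — 'was unlocking' is progressive on an accomplishment; it does not entail the completed 'unlocked'.
(b) Entailed — 'Priya froze the batter' is causative; it entails the inchoative 'the batter froze'.
(c) Not entailed — Priya assembled the radio, not the hatch; the hatch belongs to the unlocking event.
(d) Not entailed — the narrative places the assembling before the freezing, not after.
(e) Entailed — the narrative places the assembling before the freezing.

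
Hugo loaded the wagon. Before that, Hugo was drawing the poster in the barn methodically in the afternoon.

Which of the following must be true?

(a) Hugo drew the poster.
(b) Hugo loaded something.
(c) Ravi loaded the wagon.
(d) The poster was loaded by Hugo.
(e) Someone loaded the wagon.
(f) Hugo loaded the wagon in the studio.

(a) Not entailed — 'was drawing' is progressive on an accomplishment; it does not entail the completed 'drew'.
(b) Entailed — generalizing the patient leaves a sub-description the original still satisfies.
(c) Not entailed — the passage has Hugo loading the wagon, not Ravi.
(d) Not entailed — Hugo loaded the wagon, not the poster; the poster belongs to the drawing event.
(e) Entailed — every conjunct here is already in the original loading event.
(f) Not entailed — 'in the studio' adds information not in the original event.

(b), (e)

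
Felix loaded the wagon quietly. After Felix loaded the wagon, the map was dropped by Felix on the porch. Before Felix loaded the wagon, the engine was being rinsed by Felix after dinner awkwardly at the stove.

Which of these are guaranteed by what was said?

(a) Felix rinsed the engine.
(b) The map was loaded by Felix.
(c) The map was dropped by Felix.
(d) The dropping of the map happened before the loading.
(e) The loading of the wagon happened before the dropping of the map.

(a), (c), (e)

(a) Entailed — 'rinse' is an activity; 'was rinsing' entails that some rinsing happened, so 'rinsed' holds.
(b) Not entailed — Felix loaded the wagon, not the map; the map belongs to the dropping event.
(c) Entailed — this follows by dropping conjuncts from the dropping event's description.
(d) Not entailed — the narrative places the loading before the dropping, not after.
(e) Entailed — the narrative places the loading before the dropping.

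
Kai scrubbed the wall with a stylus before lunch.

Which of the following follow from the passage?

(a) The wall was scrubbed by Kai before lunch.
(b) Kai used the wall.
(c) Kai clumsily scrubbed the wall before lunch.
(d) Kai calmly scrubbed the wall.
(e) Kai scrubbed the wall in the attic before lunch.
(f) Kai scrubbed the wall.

(a) Entailed — dropping 'with a stylus' leaves a sub-description the original still satisfies.
(b) Not entailed — the wall is the patient, not an instrument — Kai used a stylus.
(c) Not entailed — 'clumsily' adds information not in the original event.
(d) Not entailed — 'calmly' adds information not in the original event.
(e) Not entailed — 'in the attic' adds information not in the original event.
(f) Entailed — the original entails any weakening of itself; this just drops 'with a stylus', 'before lunch'.

(a), (f)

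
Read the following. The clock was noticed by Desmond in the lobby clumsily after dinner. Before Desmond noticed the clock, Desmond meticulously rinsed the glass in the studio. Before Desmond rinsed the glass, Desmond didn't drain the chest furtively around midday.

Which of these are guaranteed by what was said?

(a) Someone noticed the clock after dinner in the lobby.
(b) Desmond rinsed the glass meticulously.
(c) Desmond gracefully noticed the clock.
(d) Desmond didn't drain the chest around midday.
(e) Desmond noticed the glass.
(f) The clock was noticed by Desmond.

(a) Entailed — this follows by dropping conjuncts from the noticing event's description.
(b) Entailed — every conjunct here is already in the original rinsing event.
(c) Not entailed — 'gracefully' adds a manner not in (and inconsistent with) the original.
(d) Not entailed — dropping 'furtively' under negation is not valid — the original leaves open that Desmond drained the chest some other way.
(e) Not entailed — Desmond noticed the clock, not the glass; the glass belongs to the rinsing event.
(f) Entailed — every conjunct here is already in the original noticing event.

(a), (b), (f)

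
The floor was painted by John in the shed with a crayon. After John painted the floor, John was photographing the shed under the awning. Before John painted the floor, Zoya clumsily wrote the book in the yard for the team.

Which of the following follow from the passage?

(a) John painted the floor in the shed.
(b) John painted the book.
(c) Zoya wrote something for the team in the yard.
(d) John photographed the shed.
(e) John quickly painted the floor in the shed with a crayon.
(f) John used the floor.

(a), (c)

(a) Entailed — the original entails any weakening of itself; this just drops 'with a crayon'.
(b) Not entailed — John painted the floor, not the book; the book belongs to the writing event.
(c) Entailed — this follows by dropping conjuncts from the writing event's description.
(d) Not entailed — 'was photographing' is progressive on an accomplishment; it does not entail the completed 'photographed'.
(e) Not entailed — 'quickly' adds information not in the original event.
(f) Not entailed — the floor is the patient, not an instrument — John used a crayon.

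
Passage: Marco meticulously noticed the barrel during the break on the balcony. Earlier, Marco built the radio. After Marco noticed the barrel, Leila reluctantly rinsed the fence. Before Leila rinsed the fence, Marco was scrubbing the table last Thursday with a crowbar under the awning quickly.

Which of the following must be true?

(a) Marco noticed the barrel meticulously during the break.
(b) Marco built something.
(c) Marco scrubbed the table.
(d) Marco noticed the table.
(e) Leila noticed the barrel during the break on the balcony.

(a), (b), (c)

(a) Entailed — dropping 'on the balcony' leaves a sub-description the original still satisfies.
(b) Entailed — generalizing the patient leaves a sub-description the original still satisfies.
(c) Entailed — 'scrub' is an activity; 'was scrubbing' entails that some scrubbing happened, so 'scrubbed' holds.
(d) Not entailed — Marco noticed the barrel, not the table; the table belongs to the scrubbing event.
(e) Not entailed — the passage has Marco noticing the barrel, not Leila.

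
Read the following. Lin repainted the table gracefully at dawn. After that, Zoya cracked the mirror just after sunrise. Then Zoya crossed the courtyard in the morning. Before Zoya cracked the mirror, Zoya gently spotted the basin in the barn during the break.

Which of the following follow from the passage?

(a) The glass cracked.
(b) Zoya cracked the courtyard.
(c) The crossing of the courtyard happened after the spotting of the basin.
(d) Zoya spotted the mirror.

(c)

(a) Not entailed — the mirror is what cracked, not the glass.
(b) Not entailed — Zoya cracked the mirror, not the courtyard; the courtyard belongs to the crossing event.
(c) Entailed — the narrative places the spotting before the crossing.
(d) Not entailed — Zoya spotted the basin, not the mirror; the mirror belongs to the cracking event.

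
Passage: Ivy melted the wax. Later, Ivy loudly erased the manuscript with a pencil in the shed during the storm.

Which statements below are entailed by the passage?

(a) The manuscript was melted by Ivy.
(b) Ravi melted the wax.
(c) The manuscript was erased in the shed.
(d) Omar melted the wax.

(c)

(a) Not entailed — Ivy melted the wax, not the manuscript; the manuscript belongs to the erasing event.
(b) Not entailed — the passage has Ivy melting the wax, not Ravi.
(c) Entailed — this follows by dropping conjuncts from the erasing event's description.
(d) Not entailed — the passage has Ivy melting the wax, not Omar.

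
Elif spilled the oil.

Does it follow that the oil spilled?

yes

'Elif spilled the oil' is the causative; it entails the inchoative 'the oil spilled'.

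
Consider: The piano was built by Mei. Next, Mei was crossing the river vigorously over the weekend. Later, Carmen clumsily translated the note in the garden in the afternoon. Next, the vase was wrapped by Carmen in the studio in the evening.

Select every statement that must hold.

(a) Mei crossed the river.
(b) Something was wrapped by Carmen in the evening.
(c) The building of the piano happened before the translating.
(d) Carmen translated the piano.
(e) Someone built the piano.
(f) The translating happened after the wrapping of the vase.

(a) Not entailed — 'was crossing' is progressive on an accomplishment; it does not entail the completed 'crossed'.
(b) Entailed — dropping 'in the studio' and generalizing the patient leaves a sub-description the original still satisfies.
(c) Entailed — the narrative places the building before the translating.
(d) Not entailed — Carmen translated the note, not the piano; the piano belongs to the building event.
(e) Entailed — generalizing the agent leaves a sub-description the original still satisfies.
(f) Not entailed — the narrative places the translating before the wrapping, not after.

(b), (c), (e)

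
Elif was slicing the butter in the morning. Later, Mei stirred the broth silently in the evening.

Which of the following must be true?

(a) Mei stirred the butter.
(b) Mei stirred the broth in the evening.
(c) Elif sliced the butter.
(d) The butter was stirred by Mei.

(a) Not entailed — Mei stirred the broth, not the butter; the butter belongs to the slicing event.
(b) Entailed — dropping 'silently' leaves a sub-description the original still satisfies.
(c) Not entailed — 'was slicing' is progressive on an accomplishment; it does not entail the completed 'sliced'.
(d) Not entailed — Mei stirred the broth, not the butter; the butter belongs to the slicing event.

(b)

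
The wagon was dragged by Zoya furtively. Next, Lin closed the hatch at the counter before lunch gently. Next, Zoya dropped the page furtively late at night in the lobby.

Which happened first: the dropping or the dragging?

the dragging

The connectives place the dragging before the dropping.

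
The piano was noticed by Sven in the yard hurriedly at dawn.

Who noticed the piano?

Sven

'Sven' marks the agent of the noticing event.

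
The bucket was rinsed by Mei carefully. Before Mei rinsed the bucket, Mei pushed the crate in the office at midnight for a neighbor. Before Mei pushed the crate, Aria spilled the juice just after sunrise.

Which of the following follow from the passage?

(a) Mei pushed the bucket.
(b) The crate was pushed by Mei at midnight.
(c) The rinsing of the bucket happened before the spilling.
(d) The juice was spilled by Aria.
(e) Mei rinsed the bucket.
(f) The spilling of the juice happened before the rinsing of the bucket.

(b), (d), (e), (f)

(a) Not entailed — Mei pushed the crate, not the bucket; the bucket belongs to the rinsing event.
(b) Entailed — the original entails any weakening of itself; this just drops 'for a neighbor', 'in the office'.
(c) Not entailed — the narrative places the spilling before the rinsing, not after.
(d) Entailed — the original entails any weakening of itself; this just drops 'just after sunrise'.
(e) Entailed — every conjunct here is already in the original rinsing event.
(f) Entailed — the narrative places the spilling before the rinsing.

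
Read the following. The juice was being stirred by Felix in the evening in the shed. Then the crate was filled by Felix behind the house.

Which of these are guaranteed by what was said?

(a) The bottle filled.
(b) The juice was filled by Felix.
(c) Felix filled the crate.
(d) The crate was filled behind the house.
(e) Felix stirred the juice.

(a) Not entailed — the crate is what filled, not the bottle.
(b) Not entailed — Felix filled the crate, not the juice; the juice belongs to the stirring event.
(c) Entailed — the original entails any weakening of itself; this just drops 'behind the house'.
(d) Entailed — this follows by dropping conjuncts from the filling event's description.
(e) Entailed — 'stir' is an activity; 'was stirring' entails that some stirring happened, so 'stirred' holds.

(c), (d), (e)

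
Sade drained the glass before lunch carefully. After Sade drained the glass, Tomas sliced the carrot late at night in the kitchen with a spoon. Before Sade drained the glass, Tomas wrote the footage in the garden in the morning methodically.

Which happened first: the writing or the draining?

the writing

The connectives place the writing before the draining.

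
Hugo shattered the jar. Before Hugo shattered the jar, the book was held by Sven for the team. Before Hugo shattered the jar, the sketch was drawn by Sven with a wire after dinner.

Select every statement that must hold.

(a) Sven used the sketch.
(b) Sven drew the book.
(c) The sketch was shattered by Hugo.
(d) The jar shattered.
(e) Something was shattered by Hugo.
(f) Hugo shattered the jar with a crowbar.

(d), (e)

(a) Not entailed — the sketch is the patient, not an instrument — Sven used a wire.
(b) Not entailed — Sven drew the sketch, not the book; the book belongs to the holding event.
(c) Not entailed — Hugo shattered the jar, not the sketch; the sketch belongs to the drawing event.
(d) Entailed — 'Hugo shattered the jar' is causative; it entails the inchoative 'the jar shattered'.
(e) Entailed — the original entails any weakening of itself; this just generalizes the patient.
(f) Not entailed — 'with a crowbar' adds information not in the original event.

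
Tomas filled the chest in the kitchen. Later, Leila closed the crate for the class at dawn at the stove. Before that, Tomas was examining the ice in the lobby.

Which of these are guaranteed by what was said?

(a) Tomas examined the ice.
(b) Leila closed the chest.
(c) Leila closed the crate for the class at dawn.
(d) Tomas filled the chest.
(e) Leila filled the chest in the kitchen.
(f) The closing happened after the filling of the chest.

(a), (c), (d), (f)

(a) Entailed — 'examine' is an activity; 'was examining' entails that some examining happened, so 'examined' holds.
(b) Not entailed — Leila closed the crate, not the chest; the chest belongs to the filling event.
(c) Entailed — this follows by dropping conjuncts from the closing event's description.
(d) Entailed — this follows by dropping conjuncts from the filling event's description.
(e) Not entailed — the passage has Tomas filling the chest, not Leila.
(f) Entailed — the narrative places the filling before the closing.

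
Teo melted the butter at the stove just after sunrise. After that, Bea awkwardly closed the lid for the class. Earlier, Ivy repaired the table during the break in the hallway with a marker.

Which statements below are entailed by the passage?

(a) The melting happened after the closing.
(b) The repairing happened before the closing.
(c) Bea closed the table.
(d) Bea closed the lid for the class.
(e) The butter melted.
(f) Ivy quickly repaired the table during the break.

(a) Not entailed — the narrative places the melting before the closing, not after.
(b) Entailed — the narrative places the repairing before the closing.
(c) Not entailed — Bea closed the lid, not the table; the table belongs to the repairing event.
(d) Entailed — every conjunct here is already in the original closing event.
(e) Entailed — 'Teo melted the butter' is causative; it entails the inchoative 'the butter melted'.
(f) Not entailed — 'quickly' adds information not in the original event.

(b), (d), (e)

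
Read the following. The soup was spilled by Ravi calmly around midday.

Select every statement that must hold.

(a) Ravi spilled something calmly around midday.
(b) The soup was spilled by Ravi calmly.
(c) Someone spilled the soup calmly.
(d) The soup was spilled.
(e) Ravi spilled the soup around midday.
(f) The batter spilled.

(a), (b), (c), (d), (e)

(a) Entailed — every conjunct here is already in the original spilling event.
(b) Entailed — dropping 'around midday' leaves a sub-description the original still satisfies.
(c) Entailed — dropping 'around midday' and generalizing the agent leaves a sub-description the original still satisfies.
(d) Entailed — this follows by dropping conjuncts from the spilling event's description.
(e) Entailed — every conjunct here is already in the original spilling event.
(f) Not entailed — the soup is what spilled, not the batter.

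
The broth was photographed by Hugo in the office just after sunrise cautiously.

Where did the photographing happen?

in the office

'in the office' marks the location of the photographing event.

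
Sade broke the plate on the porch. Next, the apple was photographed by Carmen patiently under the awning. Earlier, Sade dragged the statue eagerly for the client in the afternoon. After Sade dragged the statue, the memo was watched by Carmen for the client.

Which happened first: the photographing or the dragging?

The connectives place the dragging before the photographing.

the dragging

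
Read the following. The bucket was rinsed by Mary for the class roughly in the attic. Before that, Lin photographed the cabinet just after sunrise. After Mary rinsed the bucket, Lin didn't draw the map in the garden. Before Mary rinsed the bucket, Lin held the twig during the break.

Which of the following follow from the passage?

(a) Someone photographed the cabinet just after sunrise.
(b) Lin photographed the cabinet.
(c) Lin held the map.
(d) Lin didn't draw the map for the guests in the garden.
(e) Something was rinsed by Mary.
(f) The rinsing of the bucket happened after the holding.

(a), (b), (d), (e), (f)

(a) Entailed — every conjunct here is already in the original photographing event.
(b) Entailed — dropping 'just after sunrise' leaves a sub-description the original still satisfies.
(c) Not entailed — Lin held the twig, not the map; the map belongs to the drawing event.
(d) Entailed — under negation, adding a further restriction is entailed: if no such drawing event occurred, none occurred for the guests either.
(e) Entailed — every conjunct here is already in the original rinsing event.
(f) Entailed — the narrative places the holding before the rinsing.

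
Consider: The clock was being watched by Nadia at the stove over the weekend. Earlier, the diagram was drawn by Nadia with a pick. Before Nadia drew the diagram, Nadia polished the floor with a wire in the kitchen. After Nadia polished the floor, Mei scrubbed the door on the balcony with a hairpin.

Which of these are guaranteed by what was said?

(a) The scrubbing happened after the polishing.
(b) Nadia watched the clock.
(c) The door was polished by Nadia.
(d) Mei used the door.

(a), (b)

(a) Entailed — the narrative places the polishing before the scrubbing.
(b) Entailed — 'watch' is an activity; 'was watching' entails that some watching happened, so 'watched' holds.
(c) Not entailed — Nadia polished the floor, not the door; the door belongs to the scrubbing event.
(d) Not entailed — the door is the patient, not an instrument — Mei used a hairpin.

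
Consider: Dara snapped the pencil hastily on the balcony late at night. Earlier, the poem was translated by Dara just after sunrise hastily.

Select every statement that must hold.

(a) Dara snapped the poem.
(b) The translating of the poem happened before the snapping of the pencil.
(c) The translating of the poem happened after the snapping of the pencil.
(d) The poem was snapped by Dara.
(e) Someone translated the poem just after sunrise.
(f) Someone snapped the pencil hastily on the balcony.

(a) Not entailed — Dara snapped the pencil, not the poem; the poem belongs to the translating event.
(b) Entailed — the narrative places the translating before the snapping.
(c) Not entailed — the narrative places the translating before the snapping, not after.
(d) Not entailed — Dara snapped the pencil, not the poem; the poem belongs to the translating event.
(e) Entailed — every conjunct here is already in the original translating event.
(f) Entailed — every conjunct here is already in the original snapping event.

(b), (e), (f)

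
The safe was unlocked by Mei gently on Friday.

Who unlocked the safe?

'Mei' marks the agent of the unlocking event.

Mei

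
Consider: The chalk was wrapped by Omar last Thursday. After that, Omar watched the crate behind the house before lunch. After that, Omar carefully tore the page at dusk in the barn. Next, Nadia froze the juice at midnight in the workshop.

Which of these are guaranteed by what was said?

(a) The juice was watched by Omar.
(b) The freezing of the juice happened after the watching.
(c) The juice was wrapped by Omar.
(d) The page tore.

(a) Not entailed — Omar watched the crate, not the juice; the juice belongs to the freezing event.
(b) Entailed — the narrative places the watching before the freezing.
(c) Not entailed — Omar wrapped the chalk, not the juice; the juice belongs to the freezing event.
(d) Entailed — 'Omar tore the page' is causative; it entails the inchoative 'the page tore'.

(b), (d)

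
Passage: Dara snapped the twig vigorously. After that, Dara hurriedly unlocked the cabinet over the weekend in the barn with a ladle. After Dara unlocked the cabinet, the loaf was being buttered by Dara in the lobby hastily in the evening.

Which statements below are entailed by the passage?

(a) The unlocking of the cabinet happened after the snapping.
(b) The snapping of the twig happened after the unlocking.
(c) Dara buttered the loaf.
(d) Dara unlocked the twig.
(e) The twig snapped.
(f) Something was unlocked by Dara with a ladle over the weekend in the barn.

(a), (e), (f)

(a) Entailed — the narrative places the snapping before the unlocking.
(b) Not entailed — the narrative places the snapping before the unlocking, not after.
(c) Not entailed — 'was buttering' is progressive on an accomplishment; it does not entail the completed 'buttered'.
(d) Not entailed — Dara unlocked the cabinet, not the twig; the twig belongs to the snapping event.
(e) Entailed — 'Dara snapped the twig' is causative; it entails the inchoative 'the twig snapped'.
(f) Entailed — dropping 'hurriedly' and generalizing the patient leaves a sub-description the original still satisfies.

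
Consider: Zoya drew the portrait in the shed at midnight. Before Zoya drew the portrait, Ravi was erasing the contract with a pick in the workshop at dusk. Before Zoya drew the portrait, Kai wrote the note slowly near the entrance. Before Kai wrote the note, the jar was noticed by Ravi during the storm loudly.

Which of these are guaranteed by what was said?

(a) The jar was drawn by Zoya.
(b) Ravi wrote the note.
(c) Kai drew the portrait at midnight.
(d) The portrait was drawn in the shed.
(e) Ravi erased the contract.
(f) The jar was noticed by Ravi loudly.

(d), (f)

(a) Not entailed — Zoya drew the portrait, not the jar; the jar belongs to the noticing event.
(b) Not entailed — the passage has Kai writing the note, not Ravi.
(c) Not entailed — the passage has Zoya drawing the portrait, not Kai.
(d) Entailed — dropping 'at midnight' and generalizing the agent leaves a sub-description the original still satisfies.
(e) Not entailed — 'was erasing' is progressive on an accomplishment; it does not entail the completed 'erased'.
(f) Entailed — dropping 'during the storm' leaves a sub-description the original still satisfies.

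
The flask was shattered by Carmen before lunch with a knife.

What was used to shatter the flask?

'with a knife' marks the instrument of the shattering event.

a knife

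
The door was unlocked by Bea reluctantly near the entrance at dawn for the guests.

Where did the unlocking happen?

'near the entrance' marks the location of the unlocking event.

near the entrance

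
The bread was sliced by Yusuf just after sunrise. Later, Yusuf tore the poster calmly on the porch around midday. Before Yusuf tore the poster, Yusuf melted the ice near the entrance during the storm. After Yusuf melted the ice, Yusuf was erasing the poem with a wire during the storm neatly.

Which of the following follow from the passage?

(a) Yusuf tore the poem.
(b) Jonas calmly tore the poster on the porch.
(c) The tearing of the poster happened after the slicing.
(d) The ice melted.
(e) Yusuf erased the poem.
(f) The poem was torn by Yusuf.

(a) Not entailed — Yusuf tore the poster, not the poem; the poem belongs to the erasing event.
(b) Not entailed — the passage has Yusuf tearing the poster, not Jonas.
(c) Entailed — the narrative places the slicing before the tearing.
(d) Entailed — 'Yusuf melted the ice' is causative; it entails the inchoative 'the ice melted'.
(e) Not entailed — 'was erasing' is progressive on an accomplishment; it does not entail the completed 'erased'.
(f) Not entailed — Yusuf tore the poster, not the poem; the poem belongs to the erasing event.

(c), (d)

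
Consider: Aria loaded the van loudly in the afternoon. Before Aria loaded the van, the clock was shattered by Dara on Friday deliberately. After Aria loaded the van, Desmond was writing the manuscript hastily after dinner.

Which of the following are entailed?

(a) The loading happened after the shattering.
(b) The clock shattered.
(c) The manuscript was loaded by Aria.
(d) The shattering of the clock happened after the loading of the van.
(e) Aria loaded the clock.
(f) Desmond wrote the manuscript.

(a), (b)

(a) Entailed — the narrative places the shattering before the loading.
(b) Entailed — 'Dara shattered the clock' is causative; it entails the inchoative 'the clock shattered'.
(c) Not entailed — Aria loaded the van, not the manuscript; the manuscript belongs to the writing event.
(d) Not entailed — the narrative places the shattering before the loading, not after.
(e) Not entailed — Aria loaded the van, not the clock; the clock belongs to the shattering event.
(f) Not entailed — 'was writing' is progressive on an accomplishment; it does not entail the completed 'wrote'.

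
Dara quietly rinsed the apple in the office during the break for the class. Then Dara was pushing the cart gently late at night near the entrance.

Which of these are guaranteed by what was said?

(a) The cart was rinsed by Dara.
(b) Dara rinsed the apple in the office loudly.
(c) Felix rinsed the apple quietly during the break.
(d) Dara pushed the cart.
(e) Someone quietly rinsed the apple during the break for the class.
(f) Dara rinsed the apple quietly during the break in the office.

(a) Not entailed — Dara rinsed the apple, not the cart; the cart belongs to the pushing event.
(b) Not entailed — 'loudly' adds a manner not in (and inconsistent with) the original.
(c) Not entailed — the passage has Dara rinsing the apple, not Felix.
(d) Entailed — 'push' is an activity; 'was pushing' entails that some pushing happened, so 'pushed' holds.
(e) Entailed — the original entails any weakening of itself; this just drops 'in the office' and generalizes the agent.
(f) Entailed — the original entails any weakening of itself; this just drops 'for the class'.

(d), (e), (f)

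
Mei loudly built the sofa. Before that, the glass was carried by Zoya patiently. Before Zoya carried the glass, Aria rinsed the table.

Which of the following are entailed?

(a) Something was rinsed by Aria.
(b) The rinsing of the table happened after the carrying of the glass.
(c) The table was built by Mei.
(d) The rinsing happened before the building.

(a) Entailed — every conjunct here is already in the original rinsing event.
(b) Not entailed — the narrative places the rinsing before the carrying, not after.
(c) Not entailed — Mei built the sofa, not the table; the table belongs to the rinsing event.
(d) Entailed — the narrative places the rinsing before the building.

(a), (d)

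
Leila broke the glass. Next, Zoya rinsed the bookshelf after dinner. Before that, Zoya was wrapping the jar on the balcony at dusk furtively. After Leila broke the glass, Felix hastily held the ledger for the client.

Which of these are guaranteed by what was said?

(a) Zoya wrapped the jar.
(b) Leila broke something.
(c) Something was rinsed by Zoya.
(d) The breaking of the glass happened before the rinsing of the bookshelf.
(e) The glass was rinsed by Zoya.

(b), (c), (d)

(a) Not entailed — 'was wrapping' is progressive on an accomplishment; it does not entail the completed 'wrapped'.
(b) Entailed — generalizing the patient leaves a sub-description the original still satisfies.
(c) Entailed — dropping 'after dinner' and generalizing the patient leaves a sub-description the original still satisfies.
(d) Entailed — the narrative places the breaking before the rinsing.
(e) Not entailed — Zoya rinsed the bookshelf, not the glass; the glass belongs to the breaking event.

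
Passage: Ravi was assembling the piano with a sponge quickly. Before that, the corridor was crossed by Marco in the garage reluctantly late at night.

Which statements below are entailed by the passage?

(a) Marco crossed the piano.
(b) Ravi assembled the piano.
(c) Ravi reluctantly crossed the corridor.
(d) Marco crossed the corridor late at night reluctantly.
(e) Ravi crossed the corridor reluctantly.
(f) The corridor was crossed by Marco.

(a) Not entailed — Marco crossed the corridor, not the piano; the piano belongs to the assembling event.
(b) Not entailed — 'was assembling' is progressive on an accomplishment; it does not entail the completed 'assembled'.
(c) Not entailed — the passage has Marco crossing the corridor, not Ravi.
(d) Entailed — the original entails any weakening of itself; this just drops 'in the garage'.
(e) Not entailed — the passage has Marco crossing the corridor, not Ravi.
(f) Entailed — dropping 'late at night', 'in the garage', 'reluctantly' leaves a sub-description the original still satisfies.

(d), (f)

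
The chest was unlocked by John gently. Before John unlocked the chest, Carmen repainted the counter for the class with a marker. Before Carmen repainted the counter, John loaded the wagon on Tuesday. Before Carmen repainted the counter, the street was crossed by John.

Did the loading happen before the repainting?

The narrative orders the loading before the repainting.

yes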